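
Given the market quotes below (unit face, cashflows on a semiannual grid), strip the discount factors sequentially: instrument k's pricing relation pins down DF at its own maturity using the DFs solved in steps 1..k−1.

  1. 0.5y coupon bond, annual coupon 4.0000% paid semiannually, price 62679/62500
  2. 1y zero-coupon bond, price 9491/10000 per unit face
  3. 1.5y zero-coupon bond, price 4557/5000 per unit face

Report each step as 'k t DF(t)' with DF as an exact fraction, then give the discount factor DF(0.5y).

1 1/2 1229/1250
2 1 9491/10000
3 3/2 4557/5000
DF(0.5y) = 1229/1250 ≈ 0.983200

step 1 [0.5y] bond c/2=1/50: DF=(62679/62500 − 1/50·(0))/(1+1/50) = 1229/1250 ≈ 0.983200
step 2 [1y] zero: DF = P = 9491/10000 ≈ 0.949100
step 3 [1.5y] zero: DF = P = 4557/5000 ≈ 0.911400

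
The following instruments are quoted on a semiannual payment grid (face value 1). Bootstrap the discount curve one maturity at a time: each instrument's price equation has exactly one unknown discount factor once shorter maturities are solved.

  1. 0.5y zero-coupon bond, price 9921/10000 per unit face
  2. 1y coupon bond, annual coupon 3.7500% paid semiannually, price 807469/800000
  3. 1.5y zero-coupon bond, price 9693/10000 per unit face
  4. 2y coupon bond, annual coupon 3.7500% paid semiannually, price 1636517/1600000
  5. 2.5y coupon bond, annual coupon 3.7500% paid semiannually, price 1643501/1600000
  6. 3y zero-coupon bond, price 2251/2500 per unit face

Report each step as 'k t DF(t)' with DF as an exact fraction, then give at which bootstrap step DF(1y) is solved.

1 1/2 9921/10000
2 1 389/400
3 3/2 9693/10000
4 2 19/20
5 5/2 1171/1250
6 3 2251/2500
DF(1y) is solved at step 2

step 1 [0.5y] zero: DF = P = 9921/10000 ≈ 0.992100
step 2 [1y] bond c/2=3/160: DF=(807469/800000 − 3/160·(0.992100))/(1+3/160) = 389/400 ≈ 0.972500
step 3 [1.5y] zero: DF = P = 9693/10000 ≈ 0.969300
step 4 [2y] bond c/2=3/160: DF=(1636517/1600000 − 3/160·(0.992100+0.972500+0.969300))/(1+3/160) = 19/20 ≈ 0.950000
step 5 [2.5y] bond c/2=3/160: DF=(1643501/1600000 − 3/160·(0.992100+0.972500+0.969300+0.950000))/(1+3/160) = 1171/1250 ≈ 0.936800
step 6 [3y] zero: DF = P = 2251/2500 ≈ 0.900400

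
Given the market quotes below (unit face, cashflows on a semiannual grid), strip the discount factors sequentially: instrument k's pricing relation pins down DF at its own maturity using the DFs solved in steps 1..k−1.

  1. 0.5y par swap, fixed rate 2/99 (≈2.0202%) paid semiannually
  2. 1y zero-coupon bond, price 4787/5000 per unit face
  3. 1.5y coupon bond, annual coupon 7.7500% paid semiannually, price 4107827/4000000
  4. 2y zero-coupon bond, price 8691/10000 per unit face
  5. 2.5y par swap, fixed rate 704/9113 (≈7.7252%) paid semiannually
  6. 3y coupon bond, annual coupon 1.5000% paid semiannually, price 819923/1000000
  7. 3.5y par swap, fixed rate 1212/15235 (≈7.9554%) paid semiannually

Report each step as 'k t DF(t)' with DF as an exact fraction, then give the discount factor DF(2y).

1 1/2 99/100
2 1 4787/5000
3 3/2 229/250
4 2 8691/10000
5 5/2 103/125
6 3 7799/10000
7 7/2 947/1250
DF(2y) = 8691/10000 ≈ 0.869100

step 1 [0.5y] swap r/2=1/99: DF=(1 − 1/99·(0))/(1+1/99) = 99/100 ≈ 0.990000
step 2 [1y] zero: DF = P = 4787/5000 ≈ 0.957400
step 3 [1.5y] bond c/2=31/800: DF=(4107827/4000000 − 31/800·(0.990000+0.957400))/(1+31/800) = 229/250 ≈ 0.916000
step 4 [2y] zero: DF = P = 8691/10000 ≈ 0.869100
step 5 [2.5y] swap r/2=352/9113: DF=(1 − 352/9113·(0.990000+0.957400+0.916000+0.869100))/(1+352/9113) = 103/125 ≈ 0.824000
step 6 [3y] bond c/2=3/400: DF=(819923/1000000 − 3/400·(0.990000+0.957400+0.916000+0.869100+0.824000))/(1+3/400) = 7799/10000 ≈ 0.779900
step 7 [3.5y] swap r/2=606/15235: DF=(1 − 606/15235·(0.990000+0.957400+0.916000+0.869100+0.824000+0.779900))/(1+606/15235) = 947/1250 ≈ 0.757600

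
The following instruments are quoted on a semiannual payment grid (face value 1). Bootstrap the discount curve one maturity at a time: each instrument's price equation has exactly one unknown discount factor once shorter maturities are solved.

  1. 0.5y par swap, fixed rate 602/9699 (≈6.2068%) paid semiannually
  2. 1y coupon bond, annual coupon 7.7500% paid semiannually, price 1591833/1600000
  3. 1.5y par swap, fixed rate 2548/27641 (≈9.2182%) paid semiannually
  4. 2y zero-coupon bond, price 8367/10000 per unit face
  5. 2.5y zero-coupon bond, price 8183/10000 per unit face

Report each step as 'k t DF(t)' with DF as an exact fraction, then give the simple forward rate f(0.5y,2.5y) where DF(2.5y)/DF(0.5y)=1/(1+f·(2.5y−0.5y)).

step 1 [0.5y] swap r/2=301/9699: DF=(1 − 301/9699·(0))/(1+301/9699) = 9699/10000 ≈ 0.969900
step 2 [1y] bond c/2=31/800: DF=(1591833/1600000 − 31/800·(0.969900))/(1+31/800) = 576/625 ≈ 0.921600
step 3 [1.5y] swap r/2=1274/27641: DF=(1 − 1274/27641·(0.969900+0.921600))/(1+1274/27641) = 4363/5000 ≈ 0.872600
step 4 [2y] zero: DF = P = 8367/10000 ≈ 0.836700
step 5 [2.5y] zero: DF = P = 8183/10000 ≈ 0.818300

1 1/2 9699/10000
2 1 576/625
3 3/2 4363/5000
4 2 8367/10000
5 5/2 8183/10000
f(0.5y,2.5y) = ((9699/10000)/(8183/10000) − 1)/(2) = 758/8183 ≈ 9.2631%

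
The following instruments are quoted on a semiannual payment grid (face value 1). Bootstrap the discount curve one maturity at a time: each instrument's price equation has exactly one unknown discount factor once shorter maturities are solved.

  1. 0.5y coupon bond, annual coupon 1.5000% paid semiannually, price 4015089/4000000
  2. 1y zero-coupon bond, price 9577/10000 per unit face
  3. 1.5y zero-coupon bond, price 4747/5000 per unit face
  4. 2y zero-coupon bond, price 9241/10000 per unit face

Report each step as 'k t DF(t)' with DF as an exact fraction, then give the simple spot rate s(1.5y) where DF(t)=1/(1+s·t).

1 1/2 9963/10000
2 1 9577/10000
3 3/2 4747/5000
4 2 9241/10000
s(1.5y) = (1/(4747/5000) − 1)/(3/2) = 506/14241 ≈ 3.5531%

step 1 [0.5y] bond c/2=3/400: DF=(4015089/4000000 − 3/400·(0))/(1+3/400) = 9963/10000 ≈ 0.996300
step 2 [1y] zero: DF = P = 9577/10000 ≈ 0.957700
step 3 [1.5y] zero: DF = P = 4747/5000 ≈ 0.949400
step 4 [2y] zero: DF = P = 9241/10000 ≈ 0.924100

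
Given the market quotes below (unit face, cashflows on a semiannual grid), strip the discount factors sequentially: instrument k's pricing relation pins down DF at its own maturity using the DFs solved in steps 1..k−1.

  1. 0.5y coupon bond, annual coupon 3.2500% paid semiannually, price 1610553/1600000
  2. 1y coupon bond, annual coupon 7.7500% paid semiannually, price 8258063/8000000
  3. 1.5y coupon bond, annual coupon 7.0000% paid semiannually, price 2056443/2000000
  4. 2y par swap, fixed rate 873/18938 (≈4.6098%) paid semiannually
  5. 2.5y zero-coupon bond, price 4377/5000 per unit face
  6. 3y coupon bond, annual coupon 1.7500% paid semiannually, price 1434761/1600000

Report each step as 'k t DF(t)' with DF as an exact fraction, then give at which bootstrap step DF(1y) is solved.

step 1 [0.5y] bond c/2=13/800: DF=(1610553/1600000 − 13/800·(0))/(1+13/800) = 1981/2000 ≈ 0.990500
step 2 [1y] bond c/2=31/800: DF=(8258063/8000000 − 31/800·(0.990500))/(1+31/800) = 598/625 ≈ 0.956800
step 3 [1.5y] bond c/2=7/200: DF=(2056443/2000000 − 7/200·(0.990500+0.956800))/(1+7/200) = 2319/2500 ≈ 0.927600
step 4 [2y] swap r/2=873/37876: DF=(1 − 873/37876·(0.990500+0.956800+0.927600))/(1+873/37876) = 9127/10000 ≈ 0.912700
step 5 [2.5y] zero: DF = P = 4377/5000 ≈ 0.875400
step 6 [3y] bond c/2=7/800: DF=(1434761/1600000 − 7/800·(0.990500+0.956800+0.927600+0.912700+0.875400))/(1+7/800) = 1697/2000 ≈ 0.848500

1 1/2 1981/2000
2 1 598/625
3 3/2 2319/2500
4 2 9127/10000
5 5/2 4377/5000
6 3 1697/2000
DF(1y) is solved at step 2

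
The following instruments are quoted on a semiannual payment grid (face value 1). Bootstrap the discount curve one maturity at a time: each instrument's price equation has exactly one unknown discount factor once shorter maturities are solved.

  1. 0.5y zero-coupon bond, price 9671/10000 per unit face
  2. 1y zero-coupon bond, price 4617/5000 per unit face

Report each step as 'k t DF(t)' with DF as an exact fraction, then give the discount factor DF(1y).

step 1 [0.5y] zero: DF = P = 9671/10000 ≈ 0.967100
step 2 [1y] zero: DF = P = 4617/5000 ≈ 0.923400

1 1/2 9671/10000
2 1 4617/5000
DF(1y) = 4617/5000 ≈ 0.923400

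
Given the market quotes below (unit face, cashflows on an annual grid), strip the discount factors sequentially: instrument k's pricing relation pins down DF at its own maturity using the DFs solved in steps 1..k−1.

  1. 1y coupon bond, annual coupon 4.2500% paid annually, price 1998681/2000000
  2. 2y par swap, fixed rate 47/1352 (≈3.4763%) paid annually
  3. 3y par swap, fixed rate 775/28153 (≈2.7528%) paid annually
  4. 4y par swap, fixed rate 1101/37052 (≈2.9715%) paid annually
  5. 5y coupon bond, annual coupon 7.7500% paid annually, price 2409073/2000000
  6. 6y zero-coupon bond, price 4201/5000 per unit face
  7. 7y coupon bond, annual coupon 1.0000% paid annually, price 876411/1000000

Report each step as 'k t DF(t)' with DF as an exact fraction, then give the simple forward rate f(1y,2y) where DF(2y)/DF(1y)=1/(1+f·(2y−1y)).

1 1 4793/5000
2 2 4671/5000
3 3 369/400
4 4 8899/10000
5 5 4257/5000
6 6 4201/5000
7 7 8143/10000
f(1y,2y) = ((4793/5000)/(4671/5000) − 1)/(1) = 122/4671 ≈ 2.6119%

step 1 [1y] bond c/1=17/400: DF=(1998681/2000000 − 17/400·(0))/(1+17/400) = 4793/5000 ≈ 0.958600
step 2 [2y] swap r/1=47/1352: DF=(1 − 47/1352·(0.958600))/(1+47/1352) = 4671/5000 ≈ 0.934200
step 3 [3y] swap r/1=775/28153: DF=(1 − 775/28153·(0.958600+0.934200))/(1+775/28153) = 369/400 ≈ 0.922500
step 4 [4y] swap r/1=1101/37052: DF=(1 − 1101/37052·(0.958600+0.934200+0.922500))/(1+1101/37052) = 8899/10000 ≈ 0.889900
step 5 [5y] bond c/1=31/400: DF=(2409073/2000000 − 31/400·(0.958600+0.934200+0.922500+0.889900))/(1+31/400) = 4257/5000 ≈ 0.851400
step 6 [6y] zero: DF = P = 4201/5000 ≈ 0.840200
step 7 [7y] bond c/1=1/100: DF=(876411/1000000 − 1/100·(0.958600+0.934200+0.922500+0.889900+0.851400+0.840200))/(1+1/100) = 8143/10000 ≈ 0.814300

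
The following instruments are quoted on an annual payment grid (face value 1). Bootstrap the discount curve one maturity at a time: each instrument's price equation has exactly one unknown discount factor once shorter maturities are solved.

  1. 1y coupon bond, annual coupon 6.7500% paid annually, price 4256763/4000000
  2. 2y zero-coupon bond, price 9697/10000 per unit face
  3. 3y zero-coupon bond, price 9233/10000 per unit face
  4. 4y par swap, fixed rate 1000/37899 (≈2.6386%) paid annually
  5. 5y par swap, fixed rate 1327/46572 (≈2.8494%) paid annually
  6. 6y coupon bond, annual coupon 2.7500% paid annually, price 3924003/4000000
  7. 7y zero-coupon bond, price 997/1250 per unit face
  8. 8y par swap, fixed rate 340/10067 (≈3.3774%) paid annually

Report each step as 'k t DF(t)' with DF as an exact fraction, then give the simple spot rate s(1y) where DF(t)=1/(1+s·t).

1 1 9969/10000
2 2 9697/10000
3 3 9233/10000
4 4 9/10
5 5 8673/10000
6 6 8301/10000
7 7 997/1250
8 8 381/500
s(1y) = (1/(9969/10000) − 1)/(1) = 31/9969 ≈ 0.3110%

step 1 [1y] bond c/1=27/400: DF=(4256763/4000000 − 27/400·(0))/(1+27/400) = 9969/10000 ≈ 0.996900
step 2 [2y] zero: DF = P = 9697/10000 ≈ 0.969700
step 3 [3y] zero: DF = P = 9233/10000 ≈ 0.923300
step 4 [4y] swap r/1=1000/37899: DF=(1 − 1000/37899·(0.996900+0.969700+0.923300))/(1+1000/37899) = 9/10 ≈ 0.900000
step 5 [5y] swap r/1=1327/46572: DF=(1 − 1327/46572·(0.996900+0.969700+0.923300+0.900000))/(1+1327/46572) = 8673/10000 ≈ 0.867300
step 6 [6y] bond c/1=11/400: DF=(3924003/4000000 − 11/400·(0.996900+0.969700+0.923300+0.900000+0.867300))/(1+11/400) = 8301/10000 ≈ 0.830100
step 7 [7y] zero: DF = P = 997/1250 ≈ 0.797600
step 8 [8y] swap r/1=340/10067: DF=(1 − 340/10067·(0.996900+0.969700+0.923300+0.900000+0.867300+0.830100+0.797600))/(1+340/10067) = 381/500 ≈ 0.762000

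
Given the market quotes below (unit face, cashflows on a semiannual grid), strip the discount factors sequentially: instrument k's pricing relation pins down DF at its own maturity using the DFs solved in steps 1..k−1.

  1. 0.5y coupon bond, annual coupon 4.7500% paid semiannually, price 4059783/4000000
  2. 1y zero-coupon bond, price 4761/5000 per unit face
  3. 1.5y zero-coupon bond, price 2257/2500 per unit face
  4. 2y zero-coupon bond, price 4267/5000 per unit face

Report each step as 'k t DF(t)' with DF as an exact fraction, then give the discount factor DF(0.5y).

1 1/2 4957/5000
2 1 4761/5000
3 3/2 2257/2500
4 2 4267/5000
DF(0.5y) = 4957/5000 ≈ 0.991400

step 1 [0.5y] bond c/2=19/800: DF=(4059783/4000000 − 19/800·(0))/(1+19/800) = 4957/5000 ≈ 0.991400
step 2 [1y] zero: DF = P = 4761/5000 ≈ 0.952200
step 3 [1.5y] zero: DF = P = 2257/2500 ≈ 0.902800
step 4 [2y] zero: DF = P = 4267/5000 ≈ 0.853400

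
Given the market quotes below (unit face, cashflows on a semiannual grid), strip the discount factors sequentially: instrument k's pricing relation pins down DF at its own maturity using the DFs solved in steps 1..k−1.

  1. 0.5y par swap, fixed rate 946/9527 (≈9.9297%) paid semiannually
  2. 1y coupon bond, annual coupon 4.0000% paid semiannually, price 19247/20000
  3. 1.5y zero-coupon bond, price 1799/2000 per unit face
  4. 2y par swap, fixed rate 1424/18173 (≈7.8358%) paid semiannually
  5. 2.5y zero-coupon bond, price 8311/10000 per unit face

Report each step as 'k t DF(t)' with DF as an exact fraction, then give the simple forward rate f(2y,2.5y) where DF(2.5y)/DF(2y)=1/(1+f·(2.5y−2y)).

1 1/2 9527/10000
2 1 578/625
3 3/2 1799/2000
4 2 536/625
5 5/2 8311/10000
f(2y,2.5y) = ((536/625)/(8311/10000) − 1)/(1/2) = 530/8311 ≈ 6.3771%

step 1 [0.5y] swap r/2=473/9527: DF=(1 − 473/9527·(0))/(1+473/9527) = 9527/10000 ≈ 0.952700
step 2 [1y] bond c/2=1/50: DF=(19247/20000 − 1/50·(0.952700))/(1+1/50) = 578/625 ≈ 0.924800
step 3 [1.5y] zero: DF = P = 1799/2000 ≈ 0.899500
step 4 [2y] swap r/2=712/18173: DF=(1 − 712/18173·(0.952700+0.924800+0.899500))/(1+712/18173) = 536/625 ≈ 0.857600
step 5 [2.5y] zero: DF = P = 8311/10000 ≈ 0.831100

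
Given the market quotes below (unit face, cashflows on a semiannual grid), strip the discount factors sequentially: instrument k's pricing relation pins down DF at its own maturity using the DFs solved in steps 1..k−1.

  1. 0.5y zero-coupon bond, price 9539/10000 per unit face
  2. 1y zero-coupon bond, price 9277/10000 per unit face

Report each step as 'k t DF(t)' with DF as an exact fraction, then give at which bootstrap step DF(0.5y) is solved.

1 1/2 9539/10000
2 1 9277/10000
DF(0.5y) is solved at step 1

step 1 [0.5y] zero: DF = P = 9539/10000 ≈ 0.953900
step 2 [1y] zero: DF = P = 9277/10000 ≈ 0.927700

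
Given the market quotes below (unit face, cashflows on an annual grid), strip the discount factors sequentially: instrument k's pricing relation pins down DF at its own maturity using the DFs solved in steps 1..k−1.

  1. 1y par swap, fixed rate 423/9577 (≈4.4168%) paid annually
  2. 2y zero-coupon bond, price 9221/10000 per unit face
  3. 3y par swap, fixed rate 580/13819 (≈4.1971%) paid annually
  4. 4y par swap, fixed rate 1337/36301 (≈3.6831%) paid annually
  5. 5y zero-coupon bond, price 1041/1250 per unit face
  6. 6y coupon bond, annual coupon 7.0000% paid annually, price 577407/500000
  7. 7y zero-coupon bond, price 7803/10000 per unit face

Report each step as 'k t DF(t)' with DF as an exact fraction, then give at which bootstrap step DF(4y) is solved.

1 1 9577/10000
2 2 9221/10000
3 3 221/250
4 4 8663/10000
5 5 1041/1250
6 6 7873/10000
7 7 7803/10000
DF(4y) is solved at step 4

step 1 [1y] swap r/1=423/9577: DF=(1 − 423/9577·(0))/(1+423/9577) = 9577/10000 ≈ 0.957700
step 2 [2y] zero: DF = P = 9221/10000 ≈ 0.922100
step 3 [3y] swap r/1=580/13819: DF=(1 − 580/13819·(0.957700+0.922100))/(1+580/13819) = 221/250 ≈ 0.884000
step 4 [4y] swap r/1=1337/36301: DF=(1 − 1337/36301·(0.957700+0.922100+0.884000))/(1+1337/36301) = 8663/10000 ≈ 0.866300
step 5 [5y] zero: DF = P = 1041/1250 ≈ 0.832800
step 6 [6y] bond c/1=7/100: DF=(577407/500000 − 7/100·(0.957700+0.922100+0.884000+0.866300+0.832800))/(1+7/100) = 7873/10000 ≈ 0.787300
step 7 [7y] zero: DF = P = 7803/10000 ≈ 0.780300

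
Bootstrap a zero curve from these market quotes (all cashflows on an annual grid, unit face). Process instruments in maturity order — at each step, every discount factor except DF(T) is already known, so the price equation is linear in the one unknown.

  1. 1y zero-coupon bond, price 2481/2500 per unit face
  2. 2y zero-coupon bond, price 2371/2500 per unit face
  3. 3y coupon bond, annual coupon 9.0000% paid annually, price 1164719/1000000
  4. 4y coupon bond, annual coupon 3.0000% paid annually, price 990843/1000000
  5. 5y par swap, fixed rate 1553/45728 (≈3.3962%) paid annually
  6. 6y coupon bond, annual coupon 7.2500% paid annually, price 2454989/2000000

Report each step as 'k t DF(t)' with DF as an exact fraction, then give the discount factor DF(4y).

step 1 [1y] zero: DF = P = 2481/2500 ≈ 0.992400
step 2 [2y] zero: DF = P = 2371/2500 ≈ 0.948400
step 3 [3y] bond c/1=9/100: DF=(1164719/1000000 − 9/100·(0.992400+0.948400))/(1+9/100) = 9083/10000 ≈ 0.908300
step 4 [4y] bond c/1=3/100: DF=(990843/1000000 − 3/100·(0.992400+0.948400+0.908300))/(1+3/100) = 879/1000 ≈ 0.879000
step 5 [5y] swap r/1=1553/45728: DF=(1 − 1553/45728·(0.992400+0.948400+0.908300+0.879000))/(1+1553/45728) = 8447/10000 ≈ 0.844700
step 6 [6y] bond c/1=29/400: DF=(2454989/2000000 − 29/400·(0.992400+0.948400+0.908300+0.879000+0.844700))/(1+29/400) = 4177/5000 ≈ 0.835400

1 1 2481/2500
2 2 2371/2500
3 3 9083/10000
4 4 879/1000
5 5 8447/10000
6 6 4177/5000
DF(4y) = 879/1000 ≈ 0.879000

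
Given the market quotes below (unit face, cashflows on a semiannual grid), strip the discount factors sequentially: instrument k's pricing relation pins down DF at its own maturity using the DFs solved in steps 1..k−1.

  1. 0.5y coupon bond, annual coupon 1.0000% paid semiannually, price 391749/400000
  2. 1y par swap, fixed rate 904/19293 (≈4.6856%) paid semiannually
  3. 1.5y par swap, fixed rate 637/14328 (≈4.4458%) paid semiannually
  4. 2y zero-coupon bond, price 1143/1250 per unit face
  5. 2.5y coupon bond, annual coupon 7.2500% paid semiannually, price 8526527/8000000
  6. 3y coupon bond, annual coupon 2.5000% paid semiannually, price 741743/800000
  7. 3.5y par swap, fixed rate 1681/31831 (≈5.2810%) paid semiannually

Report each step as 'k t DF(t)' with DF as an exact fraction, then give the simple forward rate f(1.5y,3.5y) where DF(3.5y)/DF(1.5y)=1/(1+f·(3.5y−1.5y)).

step 1 [0.5y] bond c/2=1/200: DF=(391749/400000 − 1/200·(0))/(1+1/200) = 1949/2000 ≈ 0.974500
step 2 [1y] swap r/2=452/19293: DF=(1 − 452/19293·(0.974500))/(1+452/19293) = 2387/2500 ≈ 0.954800
step 3 [1.5y] swap r/2=637/28656: DF=(1 − 637/28656·(0.974500+0.954800))/(1+637/28656) = 9363/10000 ≈ 0.936300
step 4 [2y] zero: DF = P = 1143/1250 ≈ 0.914400
step 5 [2.5y] bond c/2=29/800: DF=(8526527/8000000 − 29/800·(0.974500+0.954800+0.936300+0.914400))/(1+29/800) = 8963/10000 ≈ 0.896300
step 6 [3y] bond c/2=1/80: DF=(741743/800000 − 1/80·(0.974500+0.954800+0.936300+0.914400+0.896300))/(1+1/80) = 429/500 ≈ 0.858000
step 7 [3.5y] swap r/2=1681/63662: DF=(1 − 1681/63662·(0.974500+0.954800+0.936300+0.914400+0.896300+0.858000))/(1+1681/63662) = 8319/10000 ≈ 0.831900

1 1/2 1949/2000
2 1 2387/2500
3 3/2 9363/10000
4 2 1143/1250
5 5/2 8963/10000
6 3 429/500
7 7/2 8319/10000
f(1.5y,3.5y) = ((9363/10000)/(8319/10000) − 1)/(2) = 174/2773 ≈ 6.2748%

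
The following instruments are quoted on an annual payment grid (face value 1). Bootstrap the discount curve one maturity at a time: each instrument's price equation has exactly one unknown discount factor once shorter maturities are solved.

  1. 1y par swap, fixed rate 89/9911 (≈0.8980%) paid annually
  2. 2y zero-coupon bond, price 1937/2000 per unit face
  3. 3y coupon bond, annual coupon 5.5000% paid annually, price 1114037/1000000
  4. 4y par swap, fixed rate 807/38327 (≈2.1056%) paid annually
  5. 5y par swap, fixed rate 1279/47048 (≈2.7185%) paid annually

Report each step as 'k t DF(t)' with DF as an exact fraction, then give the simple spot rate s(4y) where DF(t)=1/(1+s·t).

step 1 [1y] swap r/1=89/9911: DF=(1 − 89/9911·(0))/(1+89/9911) = 9911/10000 ≈ 0.991100
step 2 [2y] zero: DF = P = 1937/2000 ≈ 0.968500
step 3 [3y] bond c/1=11/200: DF=(1114037/1000000 − 11/200·(0.991100+0.968500))/(1+11/200) = 4769/5000 ≈ 0.953800
step 4 [4y] swap r/1=807/38327: DF=(1 − 807/38327·(0.991100+0.968500+0.953800))/(1+807/38327) = 9193/10000 ≈ 0.919300
step 5 [5y] swap r/1=1279/47048: DF=(1 − 1279/47048·(0.991100+0.968500+0.953800+0.919300))/(1+1279/47048) = 8721/10000 ≈ 0.872100

1 1 9911/10000
2 2 1937/2000
3 3 4769/5000
4 4 9193/10000
5 5 8721/10000
s(4y) = (1/(9193/10000) − 1)/(4) = 807/36772 ≈ 2.1946%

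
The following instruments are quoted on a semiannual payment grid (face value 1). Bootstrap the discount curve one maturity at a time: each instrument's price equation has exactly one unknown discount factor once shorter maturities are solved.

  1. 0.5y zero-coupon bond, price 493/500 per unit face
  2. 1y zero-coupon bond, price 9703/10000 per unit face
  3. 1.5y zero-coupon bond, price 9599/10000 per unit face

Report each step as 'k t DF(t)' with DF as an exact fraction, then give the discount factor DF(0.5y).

step 1 [0.5y] zero: DF = P = 493/500 ≈ 0.986000
step 2 [1y] zero: DF = P = 9703/10000 ≈ 0.970300
step 3 [1.5y] zero: DF = P = 9599/10000 ≈ 0.959900

1 1/2 493/500
2 1 9703/10000
3 3/2 9599/10000
DF(0.5y) = 493/500 ≈ 0.986000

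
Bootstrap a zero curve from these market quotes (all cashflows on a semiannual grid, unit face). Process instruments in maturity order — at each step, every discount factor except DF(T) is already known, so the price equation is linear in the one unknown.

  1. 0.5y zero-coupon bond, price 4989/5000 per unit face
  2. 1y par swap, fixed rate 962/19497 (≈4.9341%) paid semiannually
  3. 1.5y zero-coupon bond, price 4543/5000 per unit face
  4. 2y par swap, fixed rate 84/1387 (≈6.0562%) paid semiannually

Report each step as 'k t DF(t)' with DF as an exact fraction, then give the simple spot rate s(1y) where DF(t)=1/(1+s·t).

step 1 [0.5y] zero: DF = P = 4989/5000 ≈ 0.997800
step 2 [1y] swap r/2=481/19497: DF=(1 − 481/19497·(0.997800))/(1+481/19497) = 9519/10000 ≈ 0.951900
step 3 [1.5y] zero: DF = P = 4543/5000 ≈ 0.908600
step 4 [2y] swap r/2=42/1387: DF=(1 − 42/1387·(0.997800+0.951900+0.908600))/(1+42/1387) = 4433/5000 ≈ 0.886600

1 1/2 4989/5000
2 1 9519/10000
3 3/2 4543/5000
4 2 4433/5000
s(1y) = (1/(9519/10000) − 1)/(1) = 481/9519 ≈ 5.0531%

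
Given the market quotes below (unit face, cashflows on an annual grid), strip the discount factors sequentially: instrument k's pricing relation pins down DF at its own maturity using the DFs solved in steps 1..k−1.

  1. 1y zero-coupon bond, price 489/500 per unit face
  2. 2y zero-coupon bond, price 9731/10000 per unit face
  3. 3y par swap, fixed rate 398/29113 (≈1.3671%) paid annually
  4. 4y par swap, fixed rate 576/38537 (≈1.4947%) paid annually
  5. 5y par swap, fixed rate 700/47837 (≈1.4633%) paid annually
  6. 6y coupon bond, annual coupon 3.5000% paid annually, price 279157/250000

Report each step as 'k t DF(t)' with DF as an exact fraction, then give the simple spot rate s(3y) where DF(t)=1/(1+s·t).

step 1 [1y] zero: DF = P = 489/500 ≈ 0.978000
step 2 [2y] zero: DF = P = 9731/10000 ≈ 0.973100
step 3 [3y] swap r/1=398/29113: DF=(1 − 398/29113·(0.978000+0.973100))/(1+398/29113) = 4801/5000 ≈ 0.960200
step 4 [4y] swap r/1=576/38537: DF=(1 − 576/38537·(0.978000+0.973100+0.960200))/(1+576/38537) = 589/625 ≈ 0.942400
step 5 [5y] swap r/1=700/47837: DF=(1 − 700/47837·(0.978000+0.973100+0.960200+0.942400))/(1+700/47837) = 93/100 ≈ 0.930000
step 6 [6y] bond c/1=7/200: DF=(279157/250000 − 7/200·(0.978000+0.973100+0.960200+0.942400+0.930000))/(1+7/200) = 9171/10000 ≈ 0.917100

1 1 489/500
2 2 9731/10000
3 3 4801/5000
4 4 589/625
5 5 93/100
6 6 9171/10000
s(3y) = (1/(4801/5000) − 1)/(3) = 199/14403 ≈ 1.3817%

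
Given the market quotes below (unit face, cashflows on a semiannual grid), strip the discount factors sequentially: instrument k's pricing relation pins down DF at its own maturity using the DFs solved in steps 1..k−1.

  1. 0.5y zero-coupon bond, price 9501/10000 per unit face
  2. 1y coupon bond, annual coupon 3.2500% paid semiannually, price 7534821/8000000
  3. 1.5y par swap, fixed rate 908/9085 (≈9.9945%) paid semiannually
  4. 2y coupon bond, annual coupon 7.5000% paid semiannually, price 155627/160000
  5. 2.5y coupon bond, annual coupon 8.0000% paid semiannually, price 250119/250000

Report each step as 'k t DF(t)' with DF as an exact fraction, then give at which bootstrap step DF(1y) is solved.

1 1/2 9501/10000
2 1 2279/2500
3 3/2 4319/5000
4 2 839/1000
5 5/2 8249/10000
DF(1y) is solved at step 2

step 1 [0.5y] zero: DF = P = 9501/10000 ≈ 0.950100
step 2 [1y] bond c/2=13/800: DF=(7534821/8000000 − 13/800·(0.950100))/(1+13/800) = 2279/2500 ≈ 0.911600
step 3 [1.5y] swap r/2=454/9085: DF=(1 − 454/9085·(0.950100+0.911600))/(1+454/9085) = 4319/5000 ≈ 0.863800
step 4 [2y] bond c/2=3/80: DF=(155627/160000 − 3/80·(0.950100+0.911600+0.863800))/(1+3/80) = 839/1000 ≈ 0.839000
step 5 [2.5y] bond c/2=1/25: DF=(250119/250000 − 1/25·(0.950100+0.911600+0.863800+0.839000))/(1+1/25) = 8249/10000 ≈ 0.824900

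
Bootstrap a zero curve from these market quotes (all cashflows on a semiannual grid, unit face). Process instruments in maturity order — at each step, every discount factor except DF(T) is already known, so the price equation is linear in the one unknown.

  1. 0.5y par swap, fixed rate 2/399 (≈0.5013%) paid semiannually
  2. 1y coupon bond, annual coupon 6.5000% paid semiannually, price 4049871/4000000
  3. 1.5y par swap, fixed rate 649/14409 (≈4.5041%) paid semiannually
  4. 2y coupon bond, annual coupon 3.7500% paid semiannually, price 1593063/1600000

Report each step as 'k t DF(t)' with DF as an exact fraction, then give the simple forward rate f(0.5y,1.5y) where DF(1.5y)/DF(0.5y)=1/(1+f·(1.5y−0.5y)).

step 1 [0.5y] swap r/2=1/399: DF=(1 − 1/399·(0))/(1+1/399) = 399/400 ≈ 0.997500
step 2 [1y] bond c/2=13/400: DF=(4049871/4000000 − 13/400·(0.997500))/(1+13/400) = 2373/2500 ≈ 0.949200
step 3 [1.5y] swap r/2=649/28818: DF=(1 − 649/28818·(0.997500+0.949200))/(1+649/28818) = 9351/10000 ≈ 0.935100
step 4 [2y] bond c/2=3/160: DF=(1593063/1600000 − 3/160·(0.997500+0.949200+0.935100))/(1+3/160) = 9243/10000 ≈ 0.924300

1 1/2 399/400
2 1 2373/2500
3 3/2 9351/10000
4 2 9243/10000
f(0.5y,1.5y) = ((399/400)/(9351/10000) − 1)/(1) = 208/3117 ≈ 6.6731%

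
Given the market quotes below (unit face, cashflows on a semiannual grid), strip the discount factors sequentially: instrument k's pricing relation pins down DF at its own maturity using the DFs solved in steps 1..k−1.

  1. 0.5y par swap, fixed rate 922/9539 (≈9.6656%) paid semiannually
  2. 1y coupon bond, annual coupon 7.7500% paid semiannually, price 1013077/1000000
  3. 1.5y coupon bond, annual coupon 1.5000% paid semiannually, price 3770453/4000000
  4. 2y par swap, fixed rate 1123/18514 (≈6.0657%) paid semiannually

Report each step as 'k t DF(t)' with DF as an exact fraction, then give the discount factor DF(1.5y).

step 1 [0.5y] swap r/2=461/9539: DF=(1 − 461/9539·(0))/(1+461/9539) = 9539/10000 ≈ 0.953900
step 2 [1y] bond c/2=31/800: DF=(1013077/1000000 − 31/800·(0.953900))/(1+31/800) = 9397/10000 ≈ 0.939700
step 3 [1.5y] bond c/2=3/400: DF=(3770453/4000000 − 3/400·(0.953900+0.939700))/(1+3/400) = 1843/2000 ≈ 0.921500
step 4 [2y] swap r/2=1123/37028: DF=(1 − 1123/37028·(0.953900+0.939700+0.921500))/(1+1123/37028) = 8877/10000 ≈ 0.887700

1 1/2 9539/10000
2 1 9397/10000
3 3/2 1843/2000
4 2 8877/10000
DF(1.5y) = 1843/2000 ≈ 0.921500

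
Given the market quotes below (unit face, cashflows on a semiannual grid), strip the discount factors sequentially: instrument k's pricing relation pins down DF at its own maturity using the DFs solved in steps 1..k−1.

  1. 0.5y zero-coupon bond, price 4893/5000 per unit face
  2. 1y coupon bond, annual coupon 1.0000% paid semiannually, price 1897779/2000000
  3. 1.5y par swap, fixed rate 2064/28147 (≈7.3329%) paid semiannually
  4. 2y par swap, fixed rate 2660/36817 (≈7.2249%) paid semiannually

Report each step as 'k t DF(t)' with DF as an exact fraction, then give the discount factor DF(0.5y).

1 1/2 4893/5000
2 1 9393/10000
3 3/2 1121/1250
4 2 867/1000
DF(0.5y) = 4893/5000 ≈ 0.978600

step 1 [0.5y] zero: DF = P = 4893/5000 ≈ 0.978600
step 2 [1y] bond c/2=1/200: DF=(1897779/2000000 − 1/200·(0.978600))/(1+1/200) = 9393/10000 ≈ 0.939300
step 3 [1.5y] swap r/2=1032/28147: DF=(1 − 1032/28147·(0.978600+0.939300))/(1+1032/28147) = 1121/1250 ≈ 0.896800
step 4 [2y] swap r/2=1330/36817: DF=(1 − 1330/36817·(0.978600+0.939300+0.896800))/(1+1330/36817) = 867/1000 ≈ 0.867000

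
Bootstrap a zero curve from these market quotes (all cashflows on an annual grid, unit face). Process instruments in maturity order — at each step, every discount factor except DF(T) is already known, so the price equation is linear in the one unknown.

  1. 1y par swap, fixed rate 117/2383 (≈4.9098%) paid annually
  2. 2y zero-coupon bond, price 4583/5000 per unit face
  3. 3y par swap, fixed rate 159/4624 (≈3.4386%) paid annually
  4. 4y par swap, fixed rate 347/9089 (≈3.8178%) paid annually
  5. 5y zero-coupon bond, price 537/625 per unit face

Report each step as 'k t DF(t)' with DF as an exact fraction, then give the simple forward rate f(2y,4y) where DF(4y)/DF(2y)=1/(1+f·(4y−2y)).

step 1 [1y] swap r/1=117/2383: DF=(1 − 117/2383·(0))/(1+117/2383) = 2383/2500 ≈ 0.953200
step 2 [2y] zero: DF = P = 4583/5000 ≈ 0.916600
step 3 [3y] swap r/1=159/4624: DF=(1 − 159/4624·(0.953200+0.916600))/(1+159/4624) = 4523/5000 ≈ 0.904600
step 4 [4y] swap r/1=347/9089: DF=(1 − 347/9089·(0.953200+0.916600+0.904600))/(1+347/9089) = 2153/2500 ≈ 0.861200
step 5 [5y] zero: DF = P = 537/625 ≈ 0.859200

1 1 2383/2500
2 2 4583/5000
3 3 4523/5000
4 4 2153/2500
5 5 537/625
f(2y,4y) = ((4583/5000)/(2153/2500) − 1)/(2) = 277/8612 ≈ 3.2164%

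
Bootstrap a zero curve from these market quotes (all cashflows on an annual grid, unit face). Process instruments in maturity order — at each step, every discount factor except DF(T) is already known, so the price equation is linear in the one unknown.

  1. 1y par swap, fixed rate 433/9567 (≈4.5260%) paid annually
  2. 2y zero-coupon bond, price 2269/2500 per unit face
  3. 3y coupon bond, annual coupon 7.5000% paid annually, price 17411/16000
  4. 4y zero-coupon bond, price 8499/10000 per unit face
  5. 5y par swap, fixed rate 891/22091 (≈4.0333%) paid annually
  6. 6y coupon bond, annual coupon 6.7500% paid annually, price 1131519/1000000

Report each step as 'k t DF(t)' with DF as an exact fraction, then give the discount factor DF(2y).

1 1 9567/10000
2 2 2269/2500
3 3 4411/5000
4 4 8499/10000
5 5 4109/5000
6 6 3903/5000
DF(2y) = 2269/2500 ≈ 0.907600

step 1 [1y] swap r/1=433/9567: DF=(1 − 433/9567·(0))/(1+433/9567) = 9567/10000 ≈ 0.956700
step 2 [2y] zero: DF = P = 2269/2500 ≈ 0.907600
step 3 [3y] bond c/1=3/40: DF=(17411/16000 − 3/40·(0.956700+0.907600))/(1+3/40) = 4411/5000 ≈ 0.882200
step 4 [4y] zero: DF = P = 8499/10000 ≈ 0.849900
step 5 [5y] swap r/1=891/22091: DF=(1 − 891/22091·(0.956700+0.907600+0.882200+0.849900))/(1+891/22091) = 4109/5000 ≈ 0.821800
step 6 [6y] bond c/1=27/400: DF=(1131519/1000000 − 27/400·(0.956700+0.907600+0.882200+0.849900+0.821800))/(1+27/400) = 3903/5000 ≈ 0.780600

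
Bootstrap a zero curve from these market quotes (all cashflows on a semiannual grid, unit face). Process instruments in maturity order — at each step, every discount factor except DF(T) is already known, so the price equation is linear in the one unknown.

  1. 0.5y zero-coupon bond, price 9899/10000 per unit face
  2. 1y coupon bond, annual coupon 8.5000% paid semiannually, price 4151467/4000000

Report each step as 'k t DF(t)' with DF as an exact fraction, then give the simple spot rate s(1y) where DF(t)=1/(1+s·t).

1 1/2 9899/10000
2 1 597/625
s(1y) = (1/(597/625) − 1)/(1) = 28/597 ≈ 4.6901%

step 1 [0.5y] zero: DF = P = 9899/10000 ≈ 0.989900
step 2 [1y] bond c/2=17/400: DF=(4151467/4000000 − 17/400·(0.989900))/(1+17/400) = 597/625 ≈ 0.955200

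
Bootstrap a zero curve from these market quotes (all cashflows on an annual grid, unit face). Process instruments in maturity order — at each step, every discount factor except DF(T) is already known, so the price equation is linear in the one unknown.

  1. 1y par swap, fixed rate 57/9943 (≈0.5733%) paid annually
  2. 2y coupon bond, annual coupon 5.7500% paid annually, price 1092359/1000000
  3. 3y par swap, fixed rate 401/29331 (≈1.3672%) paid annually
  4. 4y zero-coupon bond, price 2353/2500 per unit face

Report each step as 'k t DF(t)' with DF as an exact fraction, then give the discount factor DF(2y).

1 1 9943/10000
2 2 9789/10000
3 3 9599/10000
4 4 2353/2500
DF(2y) = 9789/10000 ≈ 0.978900

step 1 [1y] swap r/1=57/9943: DF=(1 − 57/9943·(0))/(1+57/9943) = 9943/10000 ≈ 0.994300
step 2 [2y] bond c/1=23/400: DF=(1092359/1000000 − 23/400·(0.994300))/(1+23/400) = 9789/10000 ≈ 0.978900
step 3 [3y] swap r/1=401/29331: DF=(1 − 401/29331·(0.994300+0.978900))/(1+401/29331) = 9599/10000 ≈ 0.959900
step 4 [4y] zero: DF = P = 2353/2500 ≈ 0.941200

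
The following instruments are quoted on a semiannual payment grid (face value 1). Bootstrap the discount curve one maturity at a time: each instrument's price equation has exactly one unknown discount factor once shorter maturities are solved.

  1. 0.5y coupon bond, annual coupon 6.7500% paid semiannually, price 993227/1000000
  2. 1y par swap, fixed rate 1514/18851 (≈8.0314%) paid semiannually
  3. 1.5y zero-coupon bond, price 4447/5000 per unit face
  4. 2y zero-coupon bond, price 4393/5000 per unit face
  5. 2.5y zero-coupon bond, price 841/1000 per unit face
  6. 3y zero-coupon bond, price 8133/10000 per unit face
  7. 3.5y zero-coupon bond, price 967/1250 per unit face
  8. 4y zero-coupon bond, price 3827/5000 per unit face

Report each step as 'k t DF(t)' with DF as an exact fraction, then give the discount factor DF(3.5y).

step 1 [0.5y] bond c/2=27/800: DF=(993227/1000000 − 27/800·(0))/(1+27/800) = 1201/1250 ≈ 0.960800
step 2 [1y] swap r/2=757/18851: DF=(1 − 757/18851·(0.960800))/(1+757/18851) = 9243/10000 ≈ 0.924300
step 3 [1.5y] zero: DF = P = 4447/5000 ≈ 0.889400
step 4 [2y] zero: DF = P = 4393/5000 ≈ 0.878600
step 5 [2.5y] zero: DF = P = 841/1000 ≈ 0.841000
step 6 [3y] zero: DF = P = 8133/10000 ≈ 0.813300
step 7 [3.5y] zero: DF = P = 967/1250 ≈ 0.773600
step 8 [4y] zero: DF = P = 3827/5000 ≈ 0.765400

1 1/2 1201/1250
2 1 9243/10000
3 3/2 4447/5000
4 2 4393/5000
5 5/2 841/1000
6 3 8133/10000
7 7/2 967/1250
8 4 3827/5000
DF(3.5y) = 967/1250 ≈ 0.773600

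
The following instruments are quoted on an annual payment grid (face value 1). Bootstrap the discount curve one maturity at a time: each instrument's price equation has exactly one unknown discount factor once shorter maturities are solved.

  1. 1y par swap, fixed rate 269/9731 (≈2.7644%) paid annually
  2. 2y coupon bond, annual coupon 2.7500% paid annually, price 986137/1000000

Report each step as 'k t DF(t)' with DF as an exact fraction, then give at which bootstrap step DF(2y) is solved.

step 1 [1y] swap r/1=269/9731: DF=(1 − 269/9731·(0))/(1+269/9731) = 9731/10000 ≈ 0.973100
step 2 [2y] bond c/1=11/400: DF=(986137/1000000 − 11/400·(0.973100))/(1+11/400) = 9337/10000 ≈ 0.933700

1 1 9731/10000
2 2 9337/10000
DF(2y) is solved at step 2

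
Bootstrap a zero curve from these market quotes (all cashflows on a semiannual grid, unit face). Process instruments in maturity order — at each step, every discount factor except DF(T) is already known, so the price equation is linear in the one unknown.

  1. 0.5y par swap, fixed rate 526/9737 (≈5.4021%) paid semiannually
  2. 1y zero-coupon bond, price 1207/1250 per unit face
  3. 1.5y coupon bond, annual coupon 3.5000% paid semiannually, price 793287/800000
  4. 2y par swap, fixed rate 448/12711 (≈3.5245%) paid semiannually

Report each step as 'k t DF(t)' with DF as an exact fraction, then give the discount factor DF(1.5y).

step 1 [0.5y] swap r/2=263/9737: DF=(1 − 263/9737·(0))/(1+263/9737) = 9737/10000 ≈ 0.973700
step 2 [1y] zero: DF = P = 1207/1250 ≈ 0.965600
step 3 [1.5y] bond c/2=7/400: DF=(793287/800000 − 7/400·(0.973700+0.965600))/(1+7/400) = 2353/2500 ≈ 0.941200
step 4 [2y] swap r/2=224/12711: DF=(1 − 224/12711·(0.973700+0.965600+0.941200))/(1+224/12711) = 583/625 ≈ 0.932800

1 1/2 9737/10000
2 1 1207/1250
3 3/2 2353/2500
4 2 583/625
DF(1.5y) = 2353/2500 ≈ 0.941200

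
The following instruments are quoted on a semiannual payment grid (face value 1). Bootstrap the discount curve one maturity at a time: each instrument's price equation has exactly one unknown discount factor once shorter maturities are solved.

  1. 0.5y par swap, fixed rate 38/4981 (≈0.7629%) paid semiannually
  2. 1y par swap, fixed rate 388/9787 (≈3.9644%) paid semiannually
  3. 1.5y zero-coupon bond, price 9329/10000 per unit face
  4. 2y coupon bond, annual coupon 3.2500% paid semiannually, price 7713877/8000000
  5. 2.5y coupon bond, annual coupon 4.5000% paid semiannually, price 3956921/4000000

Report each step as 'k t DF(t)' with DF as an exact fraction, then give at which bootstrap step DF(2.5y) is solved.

step 1 [0.5y] swap r/2=19/4981: DF=(1 − 19/4981·(0))/(1+19/4981) = 4981/5000 ≈ 0.996200
step 2 [1y] swap r/2=194/9787: DF=(1 − 194/9787·(0.996200))/(1+194/9787) = 2403/2500 ≈ 0.961200
step 3 [1.5y] zero: DF = P = 9329/10000 ≈ 0.932900
step 4 [2y] bond c/2=13/800: DF=(7713877/8000000 − 13/800·(0.996200+0.961200+0.932900))/(1+13/800) = 4513/5000 ≈ 0.902600
step 5 [2.5y] bond c/2=9/400: DF=(3956921/4000000 − 9/400·(0.996200+0.961200+0.932900+0.902600))/(1+9/400) = 221/250 ≈ 0.884000

1 1/2 4981/5000
2 1 2403/2500
3 3/2 9329/10000
4 2 4513/5000
5 5/2 221/250
DF(2.5y) is solved at step 5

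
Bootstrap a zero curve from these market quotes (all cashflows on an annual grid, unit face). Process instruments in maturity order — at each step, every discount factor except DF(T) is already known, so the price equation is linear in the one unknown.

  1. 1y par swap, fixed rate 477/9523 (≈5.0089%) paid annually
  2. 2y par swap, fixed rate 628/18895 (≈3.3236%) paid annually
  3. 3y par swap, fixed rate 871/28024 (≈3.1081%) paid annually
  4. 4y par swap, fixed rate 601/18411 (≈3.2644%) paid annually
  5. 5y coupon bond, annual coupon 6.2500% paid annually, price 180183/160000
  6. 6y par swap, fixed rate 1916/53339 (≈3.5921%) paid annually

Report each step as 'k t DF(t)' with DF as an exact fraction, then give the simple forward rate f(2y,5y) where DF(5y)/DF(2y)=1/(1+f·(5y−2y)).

step 1 [1y] swap r/1=477/9523: DF=(1 − 477/9523·(0))/(1+477/9523) = 9523/10000 ≈ 0.952300
step 2 [2y] swap r/1=628/18895: DF=(1 − 628/18895·(0.952300))/(1+628/18895) = 2343/2500 ≈ 0.937200
step 3 [3y] swap r/1=871/28024: DF=(1 − 871/28024·(0.952300+0.937200))/(1+871/28024) = 9129/10000 ≈ 0.912900
step 4 [4y] swap r/1=601/18411: DF=(1 − 601/18411·(0.952300+0.937200+0.912900))/(1+601/18411) = 4399/5000 ≈ 0.879800
step 5 [5y] bond c/1=1/16: DF=(180183/160000 − 1/16·(0.952300+0.937200+0.912900+0.879800))/(1+1/16) = 8433/10000 ≈ 0.843300
step 6 [6y] swap r/1=1916/53339: DF=(1 − 1916/53339·(0.952300+0.937200+0.912900+0.879800+0.843300))/(1+1916/53339) = 2021/2500 ≈ 0.808400

1 1 9523/10000
2 2 2343/2500
3 3 9129/10000
4 4 4399/5000
5 5 8433/10000
6 6 2021/2500
f(2y,5y) = ((2343/2500)/(8433/10000) − 1)/(3) = 313/8433 ≈ 3.7116%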